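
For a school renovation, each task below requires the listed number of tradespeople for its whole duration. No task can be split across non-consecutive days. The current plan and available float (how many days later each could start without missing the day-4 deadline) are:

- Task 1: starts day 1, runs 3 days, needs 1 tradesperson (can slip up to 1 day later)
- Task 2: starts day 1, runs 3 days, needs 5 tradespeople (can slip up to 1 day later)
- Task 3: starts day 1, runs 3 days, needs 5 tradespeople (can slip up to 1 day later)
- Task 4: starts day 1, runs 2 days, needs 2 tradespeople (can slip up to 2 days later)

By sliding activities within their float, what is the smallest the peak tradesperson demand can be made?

13

Schedule Task 1@1, Task 2@1, Task 3@1, Task 4@1: d1:13  d2:13  d3:11  d4:0 — peak 13.
No arrangement of the 24 feasible schedules does better.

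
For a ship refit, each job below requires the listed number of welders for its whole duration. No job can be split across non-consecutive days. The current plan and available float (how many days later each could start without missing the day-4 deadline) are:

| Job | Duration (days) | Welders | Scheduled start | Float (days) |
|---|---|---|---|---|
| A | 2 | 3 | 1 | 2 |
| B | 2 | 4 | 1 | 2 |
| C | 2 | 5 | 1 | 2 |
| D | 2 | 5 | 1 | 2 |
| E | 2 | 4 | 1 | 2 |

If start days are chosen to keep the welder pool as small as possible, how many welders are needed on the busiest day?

11

Early-start (A@1, B@1, C@1, D@1, E@1) gives peak 21: d1:21  d2:21  d3:0  d4:0.
Shift C→3, D→3.
Schedule A@1, B@1, C@3, D@3, E@1: d1:11  d2:11  d3:10  d4:10 — peak 11.
Total welder-days = 42 over 4 days ⇒ peak ≥ ⌈42/4⌉ = 11, so 11 is optimal.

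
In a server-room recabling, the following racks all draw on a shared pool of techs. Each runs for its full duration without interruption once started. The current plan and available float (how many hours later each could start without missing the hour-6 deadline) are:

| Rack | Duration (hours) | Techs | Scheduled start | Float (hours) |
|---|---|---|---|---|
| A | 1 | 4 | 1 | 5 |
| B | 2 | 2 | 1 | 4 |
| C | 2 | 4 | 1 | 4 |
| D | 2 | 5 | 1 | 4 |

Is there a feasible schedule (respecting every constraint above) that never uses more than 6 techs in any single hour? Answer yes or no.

Schedule A@1, B@1, C@2, D@4: h1:6  h2:6  h3:4  h4:5  h5:5  h6:0 — peak 6 ≤ 6.

yes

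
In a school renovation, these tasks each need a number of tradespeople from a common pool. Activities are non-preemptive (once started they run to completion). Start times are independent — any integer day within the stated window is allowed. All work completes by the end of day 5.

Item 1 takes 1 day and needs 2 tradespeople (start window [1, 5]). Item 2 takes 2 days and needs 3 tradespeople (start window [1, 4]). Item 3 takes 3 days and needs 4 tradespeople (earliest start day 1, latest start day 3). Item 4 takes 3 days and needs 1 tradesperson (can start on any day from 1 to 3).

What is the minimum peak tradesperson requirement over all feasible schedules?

Early-start (Item 1@1, Item 2@1, Item 3@1, Item 4@1) gives peak 10: d1:10  d2:8  d3:5  d4:0  d5:0.
Shift Item 3→3, Item 4→2.
Schedule Item 1@1, Item 2@1, Item 3@3, Item 4@2: d1:5  d2:4  d3:5  d4:5  d5:4 — peak 5.
Total tradesperson-days = 23 over 5 days ⇒ peak ≥ ⌈23/5⌉ = 5, so 5 is optimal.

5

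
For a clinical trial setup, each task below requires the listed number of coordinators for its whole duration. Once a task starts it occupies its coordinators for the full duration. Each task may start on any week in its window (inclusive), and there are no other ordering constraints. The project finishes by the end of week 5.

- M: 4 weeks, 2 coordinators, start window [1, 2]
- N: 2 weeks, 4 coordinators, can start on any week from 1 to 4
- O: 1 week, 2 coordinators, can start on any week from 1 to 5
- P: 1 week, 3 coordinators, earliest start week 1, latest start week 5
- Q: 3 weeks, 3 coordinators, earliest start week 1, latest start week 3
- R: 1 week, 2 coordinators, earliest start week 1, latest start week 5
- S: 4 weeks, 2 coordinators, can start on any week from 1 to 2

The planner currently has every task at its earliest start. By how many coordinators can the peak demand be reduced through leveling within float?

9

Early-start peak: w1:18  w2:11  w3:7  w4:4  w5:0 ⇒ 18.
Leveled (M@1, N@1, O@1, P@5, Q@3, R@3, S@2): w1:8  w2:8  w3:9  w4:7  w5:8 ⇒ 9.
Reduction 18 − 9 = 9.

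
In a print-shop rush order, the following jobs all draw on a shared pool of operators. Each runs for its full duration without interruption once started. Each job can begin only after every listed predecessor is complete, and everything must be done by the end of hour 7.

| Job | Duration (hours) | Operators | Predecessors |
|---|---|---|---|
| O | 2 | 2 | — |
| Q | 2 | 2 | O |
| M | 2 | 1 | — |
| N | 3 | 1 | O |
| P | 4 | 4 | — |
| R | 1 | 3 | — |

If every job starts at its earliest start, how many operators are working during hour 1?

At early start, hour 1 has: O, M, P, R.
Demand: 2 + 1 + 4 + 3 = 10.

10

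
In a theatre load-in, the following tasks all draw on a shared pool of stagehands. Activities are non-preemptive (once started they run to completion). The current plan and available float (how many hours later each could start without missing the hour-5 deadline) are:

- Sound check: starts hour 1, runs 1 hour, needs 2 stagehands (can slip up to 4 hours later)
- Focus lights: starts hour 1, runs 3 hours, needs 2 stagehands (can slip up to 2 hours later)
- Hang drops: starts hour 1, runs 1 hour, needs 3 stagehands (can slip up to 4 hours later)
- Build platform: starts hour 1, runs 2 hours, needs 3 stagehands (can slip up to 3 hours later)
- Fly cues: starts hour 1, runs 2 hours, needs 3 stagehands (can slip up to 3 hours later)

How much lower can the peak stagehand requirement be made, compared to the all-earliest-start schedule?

8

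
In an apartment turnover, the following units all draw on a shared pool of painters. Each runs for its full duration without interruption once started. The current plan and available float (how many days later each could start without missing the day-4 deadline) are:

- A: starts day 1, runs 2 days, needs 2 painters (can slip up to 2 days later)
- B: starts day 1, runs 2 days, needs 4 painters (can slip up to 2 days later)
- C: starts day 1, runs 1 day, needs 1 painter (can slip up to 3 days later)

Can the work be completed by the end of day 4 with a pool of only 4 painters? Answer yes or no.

yes

Schedule A@1, B@3, C@1: d1:3  d2:2  d3:4  d4:4 — peak 4 ≤ 4.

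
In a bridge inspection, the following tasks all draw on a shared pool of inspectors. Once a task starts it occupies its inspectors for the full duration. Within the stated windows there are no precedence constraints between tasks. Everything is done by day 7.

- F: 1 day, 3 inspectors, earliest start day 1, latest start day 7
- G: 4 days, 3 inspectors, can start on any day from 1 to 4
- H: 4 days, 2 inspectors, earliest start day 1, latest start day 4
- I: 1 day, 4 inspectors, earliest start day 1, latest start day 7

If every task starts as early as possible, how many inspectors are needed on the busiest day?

12

Early-start schedule: F@1, G@1, H@1, I@1.
Load per day: day 1: 12, day 2: 5, day 3: 5, day 4: 5, day 5: 0, day 6: 0, day 7: 0.
Peak is 12.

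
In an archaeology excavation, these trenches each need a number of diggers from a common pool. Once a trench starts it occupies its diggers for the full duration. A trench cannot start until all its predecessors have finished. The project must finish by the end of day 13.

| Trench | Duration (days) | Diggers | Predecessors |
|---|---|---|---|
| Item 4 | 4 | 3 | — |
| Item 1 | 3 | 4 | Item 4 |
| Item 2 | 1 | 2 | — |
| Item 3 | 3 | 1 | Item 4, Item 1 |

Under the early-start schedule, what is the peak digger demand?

Early-start schedule: Item 4@1, Item 1@5, Item 2@1, Item 3@8.
Load per day: day 1: 5, day 2: 3, day 3: 3, day 4: 3, day 5: 4, day 6: 4, day 7: 4, day 8: 1, day 9: 1, day 10: 1, day 11: 0, day 12: 0, day 13: 0.
Peak is 5.

5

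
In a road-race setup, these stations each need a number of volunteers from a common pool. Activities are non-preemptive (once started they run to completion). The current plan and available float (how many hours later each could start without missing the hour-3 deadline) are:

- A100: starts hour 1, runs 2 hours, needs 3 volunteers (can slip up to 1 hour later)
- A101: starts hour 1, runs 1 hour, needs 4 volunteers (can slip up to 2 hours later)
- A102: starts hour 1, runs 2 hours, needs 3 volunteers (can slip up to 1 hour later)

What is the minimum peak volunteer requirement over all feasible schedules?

6

Early-start (A100@1, A101@1, A102@1) gives peak 10: h1:10  h2:6  h3:0.
Shift A101→3.
Schedule A100@1, A101@3, A102@1: h1:6  h2:6  h3:4 — peak 6.
Total volunteer-hours = 16 over 3 hours ⇒ peak ≥ ⌈16/3⌉ = 6, so 6 is optimal.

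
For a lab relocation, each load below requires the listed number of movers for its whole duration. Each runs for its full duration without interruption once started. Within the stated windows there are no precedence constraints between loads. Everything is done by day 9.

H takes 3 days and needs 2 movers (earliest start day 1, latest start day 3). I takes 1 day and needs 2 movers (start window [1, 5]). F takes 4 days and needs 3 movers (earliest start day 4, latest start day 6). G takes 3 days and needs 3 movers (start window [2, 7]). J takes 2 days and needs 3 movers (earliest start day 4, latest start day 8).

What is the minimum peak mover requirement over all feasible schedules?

6

Early-start (H@1, I@1, F@4, G@2, J@4) gives peak 9: d1:4  d2:5  d3:5  d4:9  d5:6  d6:3  d7:3  d8:0  d9:0.
Shift J→5.
Schedule H@1, I@1, F@4, G@2, J@5: d1:4  d2:5  d3:5  d4:6  d5:6  d6:6  d7:3  d8:0  d9:0 — peak 6.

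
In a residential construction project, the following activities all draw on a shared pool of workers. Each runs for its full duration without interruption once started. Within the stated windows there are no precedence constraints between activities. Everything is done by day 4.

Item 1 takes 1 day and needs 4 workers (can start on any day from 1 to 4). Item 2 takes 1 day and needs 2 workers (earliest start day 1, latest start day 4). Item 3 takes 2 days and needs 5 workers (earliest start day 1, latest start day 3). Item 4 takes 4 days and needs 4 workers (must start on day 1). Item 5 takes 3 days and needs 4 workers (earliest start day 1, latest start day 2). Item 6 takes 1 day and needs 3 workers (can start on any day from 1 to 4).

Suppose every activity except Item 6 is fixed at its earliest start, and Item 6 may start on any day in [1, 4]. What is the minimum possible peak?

19

Item 6@1: d1:22  d2:13  d3:8  d4:4 → peak 22
Item 6@2: d1:19  d2:16  d3:8  d4:4 → peak 19
Item 6@3: d1:19  d2:13  d3:11  d4:4 → peak 19
Item 6@4: d1:19  d2:13  d3:8  d4:7 → peak 19
Best is Item 6@2, peak 19.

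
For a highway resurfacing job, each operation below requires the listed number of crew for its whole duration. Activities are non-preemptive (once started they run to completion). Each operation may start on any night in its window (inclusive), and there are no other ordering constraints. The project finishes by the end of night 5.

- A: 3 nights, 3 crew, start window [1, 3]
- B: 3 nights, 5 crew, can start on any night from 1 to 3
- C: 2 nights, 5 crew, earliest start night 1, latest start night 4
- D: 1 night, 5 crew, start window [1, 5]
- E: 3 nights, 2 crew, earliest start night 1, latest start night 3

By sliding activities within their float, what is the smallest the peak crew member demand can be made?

Early-start (A@1, B@1, C@1, D@1, E@1) gives peak 20: n1:20  n2:15  n3:10  n4:0  n5:0.
Shift C→4, D→4.
Schedule A@1, B@1, C@4, D@4, E@1: n1:10  n2:10  n3:10  n4:10  n5:5 — peak 10.

10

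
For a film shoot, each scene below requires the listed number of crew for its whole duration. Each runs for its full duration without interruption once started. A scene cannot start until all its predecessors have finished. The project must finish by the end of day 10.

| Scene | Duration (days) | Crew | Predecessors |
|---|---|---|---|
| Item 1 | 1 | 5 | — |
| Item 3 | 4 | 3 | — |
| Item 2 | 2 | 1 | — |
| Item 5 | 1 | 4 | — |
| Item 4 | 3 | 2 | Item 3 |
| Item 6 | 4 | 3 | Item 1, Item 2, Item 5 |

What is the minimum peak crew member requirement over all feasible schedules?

Early-start (Item 1@1, Item 3@1, Item 2@1, Item 5@1, Item 4@5, Item 6@3) gives peak 13: d1:13  d2:4  d3:6  d4:6  d5:5  d6:5  d7:2  d8:0  d9:0  d10:0.
Shift Item 3→2, Item 2→2, Item 5→6, Item 4→7, Item 6→7.
Schedule Item 1@1, Item 3@2, Item 2@2, Item 5@6, Item 4@7, Item 6@7: d1:5  d2:4  d3:4  d4:3  d5:3  d6:4  d7:5  d8:5  d9:5  d10:3 — peak 5.
Total crew member-days = 41 over 10 days ⇒ peak ≥ ⌈41/10⌉ = 5, so 5 is optimal.

5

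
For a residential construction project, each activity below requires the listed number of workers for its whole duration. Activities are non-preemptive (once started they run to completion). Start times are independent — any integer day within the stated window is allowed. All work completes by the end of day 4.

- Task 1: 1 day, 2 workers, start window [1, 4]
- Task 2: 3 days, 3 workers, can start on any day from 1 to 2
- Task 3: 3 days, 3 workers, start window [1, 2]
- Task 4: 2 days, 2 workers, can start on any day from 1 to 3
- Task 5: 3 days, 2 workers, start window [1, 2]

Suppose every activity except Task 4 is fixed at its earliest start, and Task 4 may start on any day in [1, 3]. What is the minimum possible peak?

Task 4@1: d1:12  d2:10  d3:8  d4:0 → peak 12
Task 4@2: d1:10  d2:10  d3:10  d4:0 → peak 10
Task 4@3: d1:10  d2:8  d3:10  d4:2 → peak 10
Best is Task 4@2, peak 10.

10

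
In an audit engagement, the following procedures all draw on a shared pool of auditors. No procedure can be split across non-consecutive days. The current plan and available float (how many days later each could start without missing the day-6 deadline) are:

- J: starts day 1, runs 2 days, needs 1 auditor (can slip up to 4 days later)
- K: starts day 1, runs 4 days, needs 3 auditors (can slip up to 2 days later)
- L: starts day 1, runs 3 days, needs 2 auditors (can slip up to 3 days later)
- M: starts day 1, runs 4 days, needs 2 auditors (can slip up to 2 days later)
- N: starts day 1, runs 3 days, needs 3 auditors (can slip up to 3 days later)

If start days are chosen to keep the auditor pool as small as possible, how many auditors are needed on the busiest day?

8

Early-start (J@1, K@1, L@1, M@1, N@1) gives peak 11: d1:11  d2:11  d3:10  d4:5  d5:0  d6:0.
Shift N→4.
Schedule J@1, K@1, L@1, M@1, N@4: d1:8  d2:8  d3:7  d4:8  d5:3  d6:3 — peak 8.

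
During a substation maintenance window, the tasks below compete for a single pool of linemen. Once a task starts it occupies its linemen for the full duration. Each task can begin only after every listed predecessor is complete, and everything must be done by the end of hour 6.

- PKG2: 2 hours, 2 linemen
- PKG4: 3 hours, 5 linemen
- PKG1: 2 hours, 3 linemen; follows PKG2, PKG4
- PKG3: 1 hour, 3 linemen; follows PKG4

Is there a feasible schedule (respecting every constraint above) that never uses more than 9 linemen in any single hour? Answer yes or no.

yes

Schedule PKG2@1, PKG4@1, PKG1@4, PKG3@4: h1:7  h2:7  h3:5  h4:6  h5:3  h6:0 — peak 7 ≤ 9.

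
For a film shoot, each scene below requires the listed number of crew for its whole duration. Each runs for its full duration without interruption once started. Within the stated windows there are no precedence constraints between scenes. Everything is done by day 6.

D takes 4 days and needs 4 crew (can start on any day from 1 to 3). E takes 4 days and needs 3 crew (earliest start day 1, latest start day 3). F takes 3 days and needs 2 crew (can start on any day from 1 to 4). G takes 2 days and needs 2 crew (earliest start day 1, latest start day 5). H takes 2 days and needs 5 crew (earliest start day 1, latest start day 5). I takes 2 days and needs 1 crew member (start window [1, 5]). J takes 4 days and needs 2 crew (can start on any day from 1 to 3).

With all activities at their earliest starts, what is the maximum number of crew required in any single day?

19

Early-start schedule: D@1, E@1, F@1, G@1, H@1, I@1, J@1.
Load per day: day 1: 19, day 2: 19, day 3: 11, day 4: 9, day 5: 0, day 6: 0.
Peak is 19.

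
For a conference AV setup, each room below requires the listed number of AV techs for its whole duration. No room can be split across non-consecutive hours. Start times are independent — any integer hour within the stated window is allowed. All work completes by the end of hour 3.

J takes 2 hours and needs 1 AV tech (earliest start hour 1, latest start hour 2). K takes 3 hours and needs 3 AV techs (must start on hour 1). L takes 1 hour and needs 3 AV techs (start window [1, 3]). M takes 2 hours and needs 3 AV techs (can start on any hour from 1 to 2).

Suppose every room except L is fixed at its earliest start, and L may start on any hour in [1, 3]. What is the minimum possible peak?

7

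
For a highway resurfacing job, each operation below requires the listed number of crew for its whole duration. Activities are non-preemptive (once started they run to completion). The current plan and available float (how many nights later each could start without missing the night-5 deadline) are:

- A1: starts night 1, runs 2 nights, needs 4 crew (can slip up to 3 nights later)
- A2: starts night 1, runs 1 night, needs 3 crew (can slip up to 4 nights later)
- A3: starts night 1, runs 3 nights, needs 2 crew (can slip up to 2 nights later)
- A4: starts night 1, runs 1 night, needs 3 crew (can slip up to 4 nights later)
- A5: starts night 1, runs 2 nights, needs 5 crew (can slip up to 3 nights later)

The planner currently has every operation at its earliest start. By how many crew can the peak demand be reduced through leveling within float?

10

Early-start peak: n1:17  n2:11  n3:2  n4:0  n5:0 ⇒ 17.
Leveled (A1@1, A2@1, A3@2, A4@3, A5@4): n1:7  n2:6  n3:5  n4:7  n5:5 ⇒ 7.
Reduction 17 − 7 = 10.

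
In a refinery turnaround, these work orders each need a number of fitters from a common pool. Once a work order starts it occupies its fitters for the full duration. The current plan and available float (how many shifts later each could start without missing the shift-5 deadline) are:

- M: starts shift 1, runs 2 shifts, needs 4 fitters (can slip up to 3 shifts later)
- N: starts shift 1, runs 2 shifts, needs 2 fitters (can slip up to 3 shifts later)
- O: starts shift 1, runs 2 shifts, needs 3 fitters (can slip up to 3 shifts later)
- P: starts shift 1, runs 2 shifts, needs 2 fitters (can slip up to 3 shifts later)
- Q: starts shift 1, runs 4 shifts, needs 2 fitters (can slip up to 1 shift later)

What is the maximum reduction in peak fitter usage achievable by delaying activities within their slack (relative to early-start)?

5

Early-start peak: s1:13  s2:13  s3:2  s4:2  s5:0 ⇒ 13.
Leveled (M@1, N@1, O@3, P@3, Q@1): s1:8  s2:8  s3:7  s4:7  s5:0 ⇒ 8.
Reduction 13 − 8 = 5.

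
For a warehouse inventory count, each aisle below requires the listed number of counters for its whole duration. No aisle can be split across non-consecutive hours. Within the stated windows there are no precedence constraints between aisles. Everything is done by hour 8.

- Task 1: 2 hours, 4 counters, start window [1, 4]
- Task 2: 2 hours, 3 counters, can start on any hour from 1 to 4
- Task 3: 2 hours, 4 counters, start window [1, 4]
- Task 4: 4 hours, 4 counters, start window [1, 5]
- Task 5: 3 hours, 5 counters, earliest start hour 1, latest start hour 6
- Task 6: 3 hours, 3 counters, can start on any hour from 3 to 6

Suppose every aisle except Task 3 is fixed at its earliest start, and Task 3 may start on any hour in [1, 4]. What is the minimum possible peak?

16

Task 3@1: h1:20  h2:20  h3:12  h4:7  h5:3  h6:0  h7:0  h8:0 → peak 20
Task 3@2: h1:16  h2:20  h3:16  h4:7  h5:3  h6:0  h7:0  h8:0 → peak 20
Task 3@3: h1:16  h2:16  h3:16  h4:11  h5:3  h6:0  h7:0  h8:0 → peak 16
Task 3@4: h1:16  h2:16  h3:12  h4:11  h5:7  h6:0  h7:0  h8:0 → peak 16
Best is Task 3@3, peak 16.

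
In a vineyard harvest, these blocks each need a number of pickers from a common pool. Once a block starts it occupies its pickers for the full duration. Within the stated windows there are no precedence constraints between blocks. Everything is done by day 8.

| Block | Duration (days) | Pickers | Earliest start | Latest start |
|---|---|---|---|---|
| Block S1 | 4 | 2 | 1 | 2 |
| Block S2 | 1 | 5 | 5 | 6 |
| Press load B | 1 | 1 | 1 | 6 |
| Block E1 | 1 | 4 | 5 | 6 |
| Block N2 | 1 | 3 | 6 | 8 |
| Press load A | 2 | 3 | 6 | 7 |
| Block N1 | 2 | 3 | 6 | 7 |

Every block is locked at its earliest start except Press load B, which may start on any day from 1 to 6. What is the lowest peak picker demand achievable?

Press load B@1: d1:3  d2:2  d3:2  d4:2  d5:9  d6:9  d7:6  d8:0 → peak 9
Press load B@2: d1:2  d2:3  d3:2  d4:2  d5:9  d6:9  d7:6  d8:0 → peak 9
Press load B@3: d1:2  d2:2  d3:3  d4:2  d5:9  d6:9  d7:6  d8:0 → peak 9
Press load B@4: d1:2  d2:2  d3:2  d4:3  d5:9  d6:9  d7:6  d8:0 → peak 9
Press load B@5: d1:2  d2:2  d3:2  d4:2  d5:10  d6:9  d7:6  d8:0 → peak 10
Press load B@6: d1:2  d2:2  d3:2  d4:2  d5:9  d6:10  d7:6  d8:0 → peak 10
Best is Press load B@1, peak 9.

9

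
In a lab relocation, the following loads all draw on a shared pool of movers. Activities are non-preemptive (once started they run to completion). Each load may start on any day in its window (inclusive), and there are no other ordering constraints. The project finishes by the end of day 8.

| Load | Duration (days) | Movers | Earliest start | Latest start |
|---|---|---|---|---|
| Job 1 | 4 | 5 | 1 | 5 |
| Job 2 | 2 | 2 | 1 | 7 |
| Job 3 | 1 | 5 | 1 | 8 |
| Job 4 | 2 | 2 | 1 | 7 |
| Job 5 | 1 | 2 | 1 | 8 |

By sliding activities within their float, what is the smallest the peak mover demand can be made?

Early-start (Job 1@1, Job 2@1, Job 3@1, Job 4@1, Job 5@1) gives peak 16: d1:16  d2:9  d3:5  d4:5  d5:0  d6:0  d7:0  d8:0.
Shift Job 2→5, Job 3→7, Job 4→5, Job 5→8.
Schedule Job 1@1, Job 2@5, Job 3@7, Job 4@5, Job 5@8: d1:5  d2:5  d3:5  d4:5  d5:4  d6:4  d7:5  d8:2 — peak 5.
Total mover-days = 35 over 8 days ⇒ peak ≥ ⌈35/8⌉ = 5, so 5 is optimal.

5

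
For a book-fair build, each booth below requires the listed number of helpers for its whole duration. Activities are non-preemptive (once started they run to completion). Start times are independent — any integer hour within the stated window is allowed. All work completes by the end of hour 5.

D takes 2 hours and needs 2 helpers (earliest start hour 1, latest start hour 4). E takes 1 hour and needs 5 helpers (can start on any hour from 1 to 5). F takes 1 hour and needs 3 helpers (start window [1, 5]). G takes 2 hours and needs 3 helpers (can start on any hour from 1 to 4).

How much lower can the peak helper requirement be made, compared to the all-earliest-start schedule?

8

Early-start peak: h1:13  h2:5  h3:0  h4:0  h5:0 ⇒ 13.
Leveled (D@1, E@3, F@1, G@4): h1:5  h2:2  h3:5  h4:3  h5:3 ⇒ 5.
Reduction 13 − 5 = 8.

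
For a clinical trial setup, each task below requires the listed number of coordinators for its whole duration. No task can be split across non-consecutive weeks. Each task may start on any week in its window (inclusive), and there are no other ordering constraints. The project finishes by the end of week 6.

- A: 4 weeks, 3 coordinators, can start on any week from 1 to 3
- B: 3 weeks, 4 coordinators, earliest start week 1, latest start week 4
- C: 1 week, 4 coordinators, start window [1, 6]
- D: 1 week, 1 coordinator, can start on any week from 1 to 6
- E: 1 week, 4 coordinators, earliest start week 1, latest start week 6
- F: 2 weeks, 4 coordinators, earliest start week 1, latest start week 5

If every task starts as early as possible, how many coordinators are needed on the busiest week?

20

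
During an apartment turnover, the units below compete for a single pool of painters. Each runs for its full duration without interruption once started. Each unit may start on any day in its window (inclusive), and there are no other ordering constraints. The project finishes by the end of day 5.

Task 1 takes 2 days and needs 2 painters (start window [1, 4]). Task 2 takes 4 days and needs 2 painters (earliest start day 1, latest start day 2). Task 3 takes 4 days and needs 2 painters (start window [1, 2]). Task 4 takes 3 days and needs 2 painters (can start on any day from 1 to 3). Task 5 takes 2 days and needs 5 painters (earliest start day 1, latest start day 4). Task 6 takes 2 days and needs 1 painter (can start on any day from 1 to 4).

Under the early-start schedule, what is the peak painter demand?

Early-start schedule: Task 1@1, Task 2@1, Task 3@1, Task 4@1, Task 5@1, Task 6@1.
Load per day: day 1: 14, day 2: 14, day 3: 6, day 4: 4, day 5: 0.
Peak is 14.

14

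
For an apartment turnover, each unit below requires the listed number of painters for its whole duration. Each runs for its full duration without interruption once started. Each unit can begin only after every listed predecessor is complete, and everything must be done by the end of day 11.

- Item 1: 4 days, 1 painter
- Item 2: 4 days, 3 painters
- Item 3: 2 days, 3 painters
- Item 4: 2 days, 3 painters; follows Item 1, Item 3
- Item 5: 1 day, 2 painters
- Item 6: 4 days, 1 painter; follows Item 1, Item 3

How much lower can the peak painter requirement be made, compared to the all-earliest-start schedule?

Early-start peak: d1:9  d2:7  d3:4  d4:4  d5:4  d6:4  d7:1  d8:1  d9:0  d10:0  d11:0 ⇒ 9.
Leveled (Item 1@1, Item 2@1, Item 3@5, Item 4@7, Item 5@9, Item 6@7): d1:4  d2:4  d3:4  d4:4  d5:3  d6:3  d7:4  d8:4  d9:3  d10:1  d11:0 ⇒ 4.
Reduction 9 − 4 = 5.

5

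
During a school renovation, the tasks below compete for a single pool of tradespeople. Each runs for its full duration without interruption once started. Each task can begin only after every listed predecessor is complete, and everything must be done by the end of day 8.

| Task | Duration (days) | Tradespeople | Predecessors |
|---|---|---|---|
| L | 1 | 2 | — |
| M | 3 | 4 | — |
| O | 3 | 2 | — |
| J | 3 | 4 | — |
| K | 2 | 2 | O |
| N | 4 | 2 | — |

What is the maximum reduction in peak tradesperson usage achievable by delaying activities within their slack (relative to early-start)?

8

Early-start peak: d1:14  d2:12  d3:12  d4:4  d5:2  d6:0  d7:0  d8:0 ⇒ 14.
Leveled (L@1, M@1, O@2, J@4, K@7, N@5): d1:6  d2:6  d3:6  d4:6  d5:6  d6:6  d7:4  d8:4 ⇒ 6.
Reduction 14 − 6 = 8.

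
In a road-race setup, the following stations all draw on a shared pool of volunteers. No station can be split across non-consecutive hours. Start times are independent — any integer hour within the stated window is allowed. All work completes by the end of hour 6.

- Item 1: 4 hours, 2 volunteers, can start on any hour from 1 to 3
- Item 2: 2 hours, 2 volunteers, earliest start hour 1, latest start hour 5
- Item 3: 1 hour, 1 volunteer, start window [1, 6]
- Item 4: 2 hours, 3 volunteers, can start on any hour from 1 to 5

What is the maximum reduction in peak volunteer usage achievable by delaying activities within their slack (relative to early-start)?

4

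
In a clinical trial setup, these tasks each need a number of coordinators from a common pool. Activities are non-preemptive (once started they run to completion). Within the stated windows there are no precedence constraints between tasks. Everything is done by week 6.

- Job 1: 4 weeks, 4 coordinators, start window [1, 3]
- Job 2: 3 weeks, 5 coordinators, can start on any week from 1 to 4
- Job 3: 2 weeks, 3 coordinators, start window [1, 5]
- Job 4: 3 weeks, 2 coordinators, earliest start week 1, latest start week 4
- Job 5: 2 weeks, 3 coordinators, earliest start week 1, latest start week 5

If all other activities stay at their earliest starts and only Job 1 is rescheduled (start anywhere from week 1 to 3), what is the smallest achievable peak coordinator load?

13

Job 1@1: w1:17  w2:17  w3:11  w4:4  w5:0  w6:0 → peak 17
Job 1@2: w1:13  w2:17  w3:11  w4:4  w5:4  w6:0 → peak 17
Job 1@3: w1:13  w2:13  w3:11  w4:4  w5:4  w6:4 → peak 13
Best is Job 1@3, peak 13.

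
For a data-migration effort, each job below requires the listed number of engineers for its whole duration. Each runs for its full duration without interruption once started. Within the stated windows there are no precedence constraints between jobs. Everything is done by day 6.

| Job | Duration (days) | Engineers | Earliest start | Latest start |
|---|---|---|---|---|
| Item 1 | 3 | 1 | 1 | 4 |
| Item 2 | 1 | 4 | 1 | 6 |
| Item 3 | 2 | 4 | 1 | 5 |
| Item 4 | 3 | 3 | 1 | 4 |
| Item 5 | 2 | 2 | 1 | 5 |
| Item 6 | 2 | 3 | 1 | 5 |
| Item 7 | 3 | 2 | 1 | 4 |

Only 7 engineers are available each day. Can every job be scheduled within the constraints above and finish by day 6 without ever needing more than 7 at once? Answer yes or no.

The minimum achievable peak is 8; 7 < 8, so no feasible schedule stays within the cap.

no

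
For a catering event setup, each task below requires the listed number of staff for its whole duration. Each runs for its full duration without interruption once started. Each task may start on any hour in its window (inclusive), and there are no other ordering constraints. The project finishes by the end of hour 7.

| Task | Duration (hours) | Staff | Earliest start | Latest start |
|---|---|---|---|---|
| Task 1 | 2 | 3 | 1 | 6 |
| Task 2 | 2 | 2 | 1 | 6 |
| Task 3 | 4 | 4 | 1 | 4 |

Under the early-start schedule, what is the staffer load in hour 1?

At early start, hour 1 has: Task 1, Task 2, Task 3.
Demand: 3 + 2 + 4 = 9.

9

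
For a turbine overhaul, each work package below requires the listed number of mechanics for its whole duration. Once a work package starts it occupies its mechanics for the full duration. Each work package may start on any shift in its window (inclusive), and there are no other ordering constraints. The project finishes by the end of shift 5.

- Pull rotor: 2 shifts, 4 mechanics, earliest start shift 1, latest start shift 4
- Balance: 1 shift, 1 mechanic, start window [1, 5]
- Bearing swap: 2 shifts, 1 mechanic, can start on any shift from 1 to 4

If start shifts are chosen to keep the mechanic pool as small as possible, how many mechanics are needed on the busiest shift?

4

Early-start (Pull rotor@1, Balance@1, Bearing swap@1) gives peak 6: s1:6  s2:5  s3:0  s4:0  s5:0.
Shift Balance→3, Bearing swap→3.
Schedule Pull rotor@1, Balance@3, Bearing swap@3: s1:4  s2:4  s3:2  s4:1  s5:0 — peak 4.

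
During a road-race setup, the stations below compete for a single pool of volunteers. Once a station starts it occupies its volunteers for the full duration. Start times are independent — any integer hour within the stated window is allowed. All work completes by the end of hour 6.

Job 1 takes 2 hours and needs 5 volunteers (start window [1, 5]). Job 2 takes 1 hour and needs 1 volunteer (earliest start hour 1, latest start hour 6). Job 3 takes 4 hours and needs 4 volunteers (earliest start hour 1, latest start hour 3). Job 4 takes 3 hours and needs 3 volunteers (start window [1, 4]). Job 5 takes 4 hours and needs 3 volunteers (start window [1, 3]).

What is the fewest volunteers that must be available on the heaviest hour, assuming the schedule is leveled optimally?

10

Early-start (Job 1@1, Job 2@1, Job 3@1, Job 4@1, Job 5@1) gives peak 16: h1:16  h2:15  h3:10  h4:7  h5:0  h6:0.
Shift Job 4→3, Job 5→3.
Schedule Job 1@1, Job 2@1, Job 3@1, Job 4@3, Job 5@3: h1:10  h2:9  h3:10  h4:10  h5:6  h6:3 — peak 10.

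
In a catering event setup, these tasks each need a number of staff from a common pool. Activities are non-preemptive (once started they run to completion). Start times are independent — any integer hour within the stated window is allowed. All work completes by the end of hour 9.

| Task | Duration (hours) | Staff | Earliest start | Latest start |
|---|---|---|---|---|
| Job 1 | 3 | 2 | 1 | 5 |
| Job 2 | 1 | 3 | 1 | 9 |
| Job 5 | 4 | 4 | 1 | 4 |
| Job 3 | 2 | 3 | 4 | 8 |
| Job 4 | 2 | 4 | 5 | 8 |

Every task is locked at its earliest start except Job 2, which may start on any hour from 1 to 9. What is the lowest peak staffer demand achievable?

Job 2@1: h1:9  h2:6  h3:6  h4:7  h5:7  h6:4  h7:0  h8:0  h9:0 → peak 9
Job 2@2: h1:6  h2:9  h3:6  h4:7  h5:7  h6:4  h7:0  h8:0  h9:0 → peak 9
Job 2@3: h1:6  h2:6  h3:9  h4:7  h5:7  h6:4  h7:0  h8:0  h9:0 → peak 9
Job 2@4: h1:6  h2:6  h3:6  h4:10  h5:7  h6:4  h7:0  h8:0  h9:0 → peak 10
Job 2@5: h1:6  h2:6  h3:6  h4:7  h5:10  h6:4  h7:0  h8:0  h9:0 → peak 10
Job 2@6: h1:6  h2:6  h3:6  h4:7  h5:7  h6:7  h7:0  h8:0  h9:0 → peak 7
Job 2@7: h1:6  h2:6  h3:6  h4:7  h5:7  h6:4  h7:3  h8:0  h9:0 → peak 7
Job 2@8: h1:6  h2:6  h3:6  h4:7  h5:7  h6:4  h7:0  h8:3  h9:0 → peak 7
Job 2@9: h1:6  h2:6  h3:6  h4:7  h5:7  h6:4  h7:0  h8:0  h9:3 → peak 7
Best is Job 2@6, peak 7.

7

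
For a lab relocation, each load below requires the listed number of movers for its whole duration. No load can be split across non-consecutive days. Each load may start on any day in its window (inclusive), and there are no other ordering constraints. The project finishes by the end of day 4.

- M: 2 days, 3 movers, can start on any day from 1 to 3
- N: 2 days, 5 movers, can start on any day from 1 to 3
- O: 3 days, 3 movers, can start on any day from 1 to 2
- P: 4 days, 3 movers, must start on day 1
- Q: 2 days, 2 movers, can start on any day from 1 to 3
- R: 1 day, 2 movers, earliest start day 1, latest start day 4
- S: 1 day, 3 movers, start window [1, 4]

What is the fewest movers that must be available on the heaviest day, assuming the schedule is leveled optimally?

13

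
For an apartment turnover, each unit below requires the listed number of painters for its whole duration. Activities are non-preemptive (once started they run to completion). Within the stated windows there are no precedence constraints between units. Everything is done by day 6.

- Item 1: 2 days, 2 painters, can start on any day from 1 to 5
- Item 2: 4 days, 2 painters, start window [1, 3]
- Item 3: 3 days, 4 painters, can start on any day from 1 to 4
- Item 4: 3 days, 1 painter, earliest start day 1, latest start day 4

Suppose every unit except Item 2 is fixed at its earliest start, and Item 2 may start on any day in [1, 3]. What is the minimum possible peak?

Item 2@1: d1:9  d2:9  d3:7  d4:2  d5:0  d6:0 → peak 9
Item 2@2: d1:7  d2:9  d3:7  d4:2  d5:2  d6:0 → peak 9
Item 2@3: d1:7  d2:7  d3:7  d4:2  d5:2  d6:2 → peak 7
Best is Item 2@3, peak 7.

7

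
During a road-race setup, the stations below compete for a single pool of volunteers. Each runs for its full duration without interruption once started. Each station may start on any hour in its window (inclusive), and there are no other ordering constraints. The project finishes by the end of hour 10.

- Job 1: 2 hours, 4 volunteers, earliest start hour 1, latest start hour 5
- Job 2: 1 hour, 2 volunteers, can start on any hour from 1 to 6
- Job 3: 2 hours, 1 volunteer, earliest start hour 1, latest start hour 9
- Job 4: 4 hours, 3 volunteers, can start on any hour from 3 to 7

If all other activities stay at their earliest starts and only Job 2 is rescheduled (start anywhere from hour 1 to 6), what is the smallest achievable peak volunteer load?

Job 2@1: h1:7  h2:5  h3:3  h4:3  h5:3  h6:3  h7:0  h8:0  h9:0  h10:0 → peak 7
Job 2@2: h1:5  h2:7  h3:3  h4:3  h5:3  h6:3  h7:0  h8:0  h9:0  h10:0 → peak 7
Job 2@3: h1:5  h2:5  h3:5  h4:3  h5:3  h6:3  h7:0  h8:0  h9:0  h10:0 → peak 5
Job 2@4: h1:5  h2:5  h3:3  h4:5  h5:3  h6:3  h7:0  h8:0  h9:0  h10:0 → peak 5
Job 2@5: h1:5  h2:5  h3:3  h4:3  h5:5  h6:3  h7:0  h8:0  h9:0  h10:0 → peak 5
Job 2@6: h1:5  h2:5  h3:3  h4:3  h5:3  h6:5  h7:0  h8:0  h9:0  h10:0 → peak 5
Best is Job 2@3, peak 5.

5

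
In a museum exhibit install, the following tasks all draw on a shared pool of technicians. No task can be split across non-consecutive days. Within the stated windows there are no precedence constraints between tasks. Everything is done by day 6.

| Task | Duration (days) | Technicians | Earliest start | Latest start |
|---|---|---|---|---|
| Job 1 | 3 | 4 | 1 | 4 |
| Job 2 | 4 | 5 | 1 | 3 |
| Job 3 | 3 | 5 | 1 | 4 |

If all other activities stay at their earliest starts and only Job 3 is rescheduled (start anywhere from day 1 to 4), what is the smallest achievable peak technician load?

Job 3@1: d1:14  d2:14  d3:14  d4:5  d5:0  d6:0 → peak 14
Job 3@2: d1:9  d2:14  d3:14  d4:10  d5:0  d6:0 → peak 14
Job 3@3: d1:9  d2:9  d3:14  d4:10  d5:5  d6:0 → peak 14
Job 3@4: d1:9  d2:9  d3:9  d4:10  d5:5  d6:5 → peak 10
Best is Job 3@4, peak 10.

10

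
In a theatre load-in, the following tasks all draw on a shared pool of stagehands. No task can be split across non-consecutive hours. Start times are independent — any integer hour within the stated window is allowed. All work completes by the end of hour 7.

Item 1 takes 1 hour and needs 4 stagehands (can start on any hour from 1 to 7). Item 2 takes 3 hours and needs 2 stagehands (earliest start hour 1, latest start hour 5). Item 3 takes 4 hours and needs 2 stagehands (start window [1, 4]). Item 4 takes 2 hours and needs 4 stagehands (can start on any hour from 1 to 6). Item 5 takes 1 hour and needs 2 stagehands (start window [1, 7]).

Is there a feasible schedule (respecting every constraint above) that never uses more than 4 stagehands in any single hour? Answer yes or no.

yes

Schedule Item 1@1, Item 2@2, Item 3@2, Item 4@6, Item 5@5: h1:4  h2:4  h3:4  h4:4  h5:4  h6:4  h7:4 — peak 4 ≤ 4.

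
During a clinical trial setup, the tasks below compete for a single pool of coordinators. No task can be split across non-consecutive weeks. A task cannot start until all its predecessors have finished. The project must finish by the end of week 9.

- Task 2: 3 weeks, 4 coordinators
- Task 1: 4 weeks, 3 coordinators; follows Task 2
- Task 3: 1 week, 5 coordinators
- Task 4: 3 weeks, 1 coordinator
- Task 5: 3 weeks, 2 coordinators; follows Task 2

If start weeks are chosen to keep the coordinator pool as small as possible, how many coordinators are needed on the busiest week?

5

Early-start (Task 2@1, Task 1@4, Task 3@1, Task 4@1, Task 5@4) gives peak 10: w1:10  w2:5  w3:5  w4:5  w5:5  w6:5  w7:3  w8:0  w9:0.
Shift Task 3→8.
Schedule Task 2@1, Task 1@4, Task 3@8, Task 4@1, Task 5@4: w1:5  w2:5  w3:5  w4:5  w5:5  w6:5  w7:3  w8:5  w9:0 — peak 5.
Total coordinator-weeks = 38 over 9 weeks ⇒ peak ≥ ⌈38/9⌉ = 5, so 5 is optimal.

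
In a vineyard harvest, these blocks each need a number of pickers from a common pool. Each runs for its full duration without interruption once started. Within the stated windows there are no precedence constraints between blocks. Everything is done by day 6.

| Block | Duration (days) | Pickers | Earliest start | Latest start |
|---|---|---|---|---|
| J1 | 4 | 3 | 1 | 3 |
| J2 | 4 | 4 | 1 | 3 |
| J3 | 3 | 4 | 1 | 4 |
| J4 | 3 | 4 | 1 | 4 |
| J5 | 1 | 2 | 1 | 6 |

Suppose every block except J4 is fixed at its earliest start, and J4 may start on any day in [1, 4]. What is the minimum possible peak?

13

J4@1: d1:17  d2:15  d3:15  d4:7  d5:0  d6:0 → peak 17
J4@2: d1:13  d2:15  d3:15  d4:11  d5:0  d6:0 → peak 15
J4@3: d1:13  d2:11  d3:15  d4:11  d5:4  d6:0 → peak 15
J4@4: d1:13  d2:11  d3:11  d4:11  d5:4  d6:4 → peak 13
Best is J4@4, peak 13.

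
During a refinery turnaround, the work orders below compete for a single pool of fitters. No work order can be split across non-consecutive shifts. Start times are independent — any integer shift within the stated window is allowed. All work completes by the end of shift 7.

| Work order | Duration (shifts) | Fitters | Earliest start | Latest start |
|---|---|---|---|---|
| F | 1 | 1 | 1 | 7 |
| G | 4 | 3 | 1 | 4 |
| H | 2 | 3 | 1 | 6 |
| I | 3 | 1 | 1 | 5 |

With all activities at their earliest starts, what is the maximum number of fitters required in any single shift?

8

Early-start schedule: F@1, G@1, H@1, I@1.
Load per shift: shift 1: 8, shift 2: 7, shift 3: 4, shift 4: 3, shift 5: 0, shift 6: 0, shift 7: 0.
Peak is 8.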